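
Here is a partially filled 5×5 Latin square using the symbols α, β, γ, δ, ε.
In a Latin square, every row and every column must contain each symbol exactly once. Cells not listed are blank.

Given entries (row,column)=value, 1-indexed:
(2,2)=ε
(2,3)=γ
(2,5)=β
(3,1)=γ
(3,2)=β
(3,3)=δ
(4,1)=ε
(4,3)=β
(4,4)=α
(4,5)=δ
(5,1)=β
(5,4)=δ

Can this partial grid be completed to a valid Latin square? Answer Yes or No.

Row 2, column 4: row 2 together with column 4 already contain {α, β, γ, δ, ε} — every symbol — so nothing can go there. The grid has no valid completion.

No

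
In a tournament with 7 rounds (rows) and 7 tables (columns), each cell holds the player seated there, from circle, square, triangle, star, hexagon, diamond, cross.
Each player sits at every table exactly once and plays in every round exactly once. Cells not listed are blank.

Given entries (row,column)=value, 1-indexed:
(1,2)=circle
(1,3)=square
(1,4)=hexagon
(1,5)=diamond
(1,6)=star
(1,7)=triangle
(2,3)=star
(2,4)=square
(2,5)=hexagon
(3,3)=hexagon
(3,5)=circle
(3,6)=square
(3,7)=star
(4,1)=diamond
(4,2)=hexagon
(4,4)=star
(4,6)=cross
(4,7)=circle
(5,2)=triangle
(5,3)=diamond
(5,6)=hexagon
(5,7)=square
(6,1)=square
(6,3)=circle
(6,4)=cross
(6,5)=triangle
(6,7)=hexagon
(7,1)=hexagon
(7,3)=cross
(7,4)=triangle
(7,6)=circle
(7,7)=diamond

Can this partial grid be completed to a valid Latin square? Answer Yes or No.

Yes

No round or table among the givens repeats a symbol, and propagating forced cells runs into no contradiction.
One valid completion exists (for instance, cross circle square hexagon diamond star triangle / circle diamond star square hexagon triangle cross / triangle cross hexagon diamond circle square star / diamond hexagon triangle star square cross circle / star triangle diamond circle cross hexagon square / square star circle cross triangle diamond hexagon / hexagon square cross triangle star circle diamond).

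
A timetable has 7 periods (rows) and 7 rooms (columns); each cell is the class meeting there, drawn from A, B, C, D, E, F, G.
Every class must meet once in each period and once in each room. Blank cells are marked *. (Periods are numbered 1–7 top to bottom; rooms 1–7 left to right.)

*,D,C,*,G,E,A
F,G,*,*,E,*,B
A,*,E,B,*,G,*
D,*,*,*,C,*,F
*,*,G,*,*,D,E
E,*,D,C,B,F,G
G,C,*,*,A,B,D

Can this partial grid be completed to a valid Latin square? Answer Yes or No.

Yes

No period or room among the givens repeats a symbol, and propagating forced cells runs into no contradiction.
One valid completion exists (for instance, B D C F G E A / F G A D E C B / A F E B D G C / D E B G C A F / C B G A F D E / E A D C B F G / G C F E A B D).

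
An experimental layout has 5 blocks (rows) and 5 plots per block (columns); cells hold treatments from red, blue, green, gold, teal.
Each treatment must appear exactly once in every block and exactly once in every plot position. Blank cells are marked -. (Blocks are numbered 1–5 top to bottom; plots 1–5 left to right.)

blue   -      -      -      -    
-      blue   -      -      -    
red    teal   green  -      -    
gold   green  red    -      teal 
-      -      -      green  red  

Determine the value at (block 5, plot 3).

Block 4, plot 4: block 4 has {red, green, gold, teal} and plot 4 has {green}, leaving only blue.
Block 3, plot 4: block 3 has {red, green, teal} and plot 4 has {blue, green}, leaving only gold.
Block 3, plot 5: block 3 has {red, green, gold, teal} and plot 5 has {red, teal}, leaving only blue.
Block 5, plot 1: block 5 has {red, green} and plot 1 has {red, blue, gold}, leaving only teal.
Block 2, plot 1: block 2 has {blue} and plot 1 has {red, blue, gold, teal}, leaving only green.
Block 2, plot 5: block 2 has {blue, green} and plot 5 has {red, blue, teal}, leaving only gold.
Block 1, plot 5: block 1 has {blue} and plot 5 has {red, blue, gold, teal}, leaving only green.
Block 2, plot 3: block 2 has {blue, green, gold} and plot 3 has {red, green}, leaving only teal.
Block 1, plot 3: block 1 has {blue, green} and plot 3 has {red, green, teal}, leaving only gold.
Block 5 already has {red, green, teal} and plot 3 already has {red, green, gold, teal}, so block 5, plot 3 must be blue.

blue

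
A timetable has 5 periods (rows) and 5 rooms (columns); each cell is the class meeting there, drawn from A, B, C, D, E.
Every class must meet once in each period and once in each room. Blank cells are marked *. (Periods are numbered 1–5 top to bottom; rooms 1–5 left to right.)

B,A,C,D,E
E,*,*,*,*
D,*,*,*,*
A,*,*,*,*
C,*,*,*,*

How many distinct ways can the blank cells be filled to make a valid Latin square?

Period 2, room 2: eliminating its period and room leaves {B, C, D}.
Period 2, room 3: eliminating its period and room leaves {A, B, D}.
Period 2, room 4: eliminating its period and room leaves {A, B, C}.
Period 2, room 5: eliminating its period and room leaves {A, B, C, D}.
Period 3, room 2: eliminating its period and room leaves {B, C, E}.
Period 3, room 3: eliminating its period and room leaves {A, B, E}.
Period 3, room 4: eliminating its period and room leaves {A, B, C, E}.
Period 3, room 5: eliminating its period and room leaves {A, B, C}.
Period 4, room 2: eliminating its period and room leaves {B, C, D, E}.
Period 4, room 3: eliminating its period and room leaves {B, D, E}.
Period 4, room 4: eliminating its period and room leaves {B, C, E}.
Period 4, room 5: eliminating its period and room leaves {B, C, D}.
Period 5, room 2: eliminating its period and room leaves {B, D, E}.
Period 5, room 3: eliminating its period and room leaves {A, B, D, E}.
Period 5, room 4: eliminating its period and room leaves {A, B, E}.
Period 5, room 5: eliminating its period and room leaves {A, B, D}.
Enumerating the assignments across these blanks that avoid any period or room repeat gives 56 completions.

56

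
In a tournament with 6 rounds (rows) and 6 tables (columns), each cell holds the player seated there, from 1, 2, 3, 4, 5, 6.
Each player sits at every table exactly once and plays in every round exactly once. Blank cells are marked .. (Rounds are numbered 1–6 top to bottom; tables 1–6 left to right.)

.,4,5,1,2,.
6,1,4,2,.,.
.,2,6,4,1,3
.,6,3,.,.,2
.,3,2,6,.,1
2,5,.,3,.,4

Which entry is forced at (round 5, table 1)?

Round 1, table 1: round 1 has {1, 2, 4, 5} and table 1 has {2, 6}, leaving only 3.
Round 1, table 6: round 1 has {1, 2, 3, 4, 5} and table 6 has {1, 2, 3, 4}, leaving only 6.
Round 2, table 6: round 2 has {1, 2, 4, 6} and table 6 has {1, 2, 3, 4, 6}, leaving only 5.
Round 2, table 5: round 2 has {1, 2, 4, 5, 6} and table 5 has {1, 2}, leaving only 3.
Round 3, table 1: round 3 has {1, 2, 3, 4, 6} and table 1 has {2, 3, 6}, leaving only 5.
Round 5 already has {1, 2, 3, 6} and table 1 already has {2, 3, 5, 6}, so round 5, table 1 must be 4.

4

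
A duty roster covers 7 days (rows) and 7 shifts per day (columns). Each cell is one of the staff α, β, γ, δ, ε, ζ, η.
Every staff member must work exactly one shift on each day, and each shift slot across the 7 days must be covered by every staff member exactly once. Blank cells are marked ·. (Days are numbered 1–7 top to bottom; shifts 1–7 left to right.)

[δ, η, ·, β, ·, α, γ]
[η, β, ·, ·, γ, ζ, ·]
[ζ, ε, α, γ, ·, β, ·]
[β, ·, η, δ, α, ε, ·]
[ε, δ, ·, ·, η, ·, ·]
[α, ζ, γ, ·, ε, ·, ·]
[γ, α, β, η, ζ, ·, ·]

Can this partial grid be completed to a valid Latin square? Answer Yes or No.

No

Day 1, shift 5: day 1 together with shift 5 already contain {α, β, γ, δ, ε, ζ, η} — every symbol — so nothing can go there. The grid has no valid completion.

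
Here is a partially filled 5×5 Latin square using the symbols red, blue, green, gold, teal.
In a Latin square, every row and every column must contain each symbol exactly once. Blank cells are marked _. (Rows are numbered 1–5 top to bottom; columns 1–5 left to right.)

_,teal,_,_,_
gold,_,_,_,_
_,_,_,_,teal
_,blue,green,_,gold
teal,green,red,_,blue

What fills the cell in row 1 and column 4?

green

Row 2, column 2: row 2 has {gold} and column 2 has {blue, green, teal}, leaving only red.
Row 2, column 5: row 2 has {red, gold} and column 5 has {blue, gold, teal}, leaving only green.
Row 1, column 5: row 1 has {teal} and column 5 has {blue, green, gold, teal}, leaving only red.
Row 3, column 2: row 3 has {teal} and column 2 has {red, blue, green, teal}, leaving only gold.
Row 3, column 3: row 3 has {gold, teal} and column 3 has {red, green}, leaving only blue.
Row 1, column 3: row 1 has {red, teal} and column 3 has {red, blue, green}, leaving only gold.
Row 2, column 3: row 2 has {red, green, gold} and column 3 has {red, blue, green, gold}, leaving only teal.
Row 2, column 4: row 2 has {red, green, gold, teal} and column 4 has {}, leaving only blue.
Row 1 already has {red, gold, teal} and column 4 already has {blue}, so row 1, column 4 must be green.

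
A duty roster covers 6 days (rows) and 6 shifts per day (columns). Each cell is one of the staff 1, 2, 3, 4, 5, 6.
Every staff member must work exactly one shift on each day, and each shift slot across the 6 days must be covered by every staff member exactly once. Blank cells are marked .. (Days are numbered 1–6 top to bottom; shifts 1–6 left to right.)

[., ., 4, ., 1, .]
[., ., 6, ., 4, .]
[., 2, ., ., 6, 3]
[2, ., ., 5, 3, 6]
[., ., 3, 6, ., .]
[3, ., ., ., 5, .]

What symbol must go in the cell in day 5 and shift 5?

Day 5 already has {3, 6} and shift 5 already has {1, 3, 4, 5, 6}, so day 5, shift 5 must be 2.

2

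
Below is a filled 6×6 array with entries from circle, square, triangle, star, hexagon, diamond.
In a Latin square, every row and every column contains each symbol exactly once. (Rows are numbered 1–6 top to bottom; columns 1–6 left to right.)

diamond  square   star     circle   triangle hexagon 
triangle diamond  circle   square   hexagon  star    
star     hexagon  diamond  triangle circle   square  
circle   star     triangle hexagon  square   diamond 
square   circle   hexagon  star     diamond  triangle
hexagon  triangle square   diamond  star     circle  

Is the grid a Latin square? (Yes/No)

Yes

Each row is a permutation of the 6 symbols, and so is each column.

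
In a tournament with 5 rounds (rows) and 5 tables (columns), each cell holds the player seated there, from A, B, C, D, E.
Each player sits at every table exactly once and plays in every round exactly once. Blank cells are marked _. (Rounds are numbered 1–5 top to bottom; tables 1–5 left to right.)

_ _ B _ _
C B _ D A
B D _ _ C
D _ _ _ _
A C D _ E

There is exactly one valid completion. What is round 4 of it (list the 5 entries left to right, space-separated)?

Round 4, table 5: round 4 has {D} and table 5 has {A, C, E}, leaving only B.
Round 1, table 1: round 1 has {B} and table 1 has {A, B, C, D}, leaving only E.
Round 1, table 2: round 1 has {B, E} and table 2 has {B, C, D}, leaving only A.
Round 4, table 2: round 4 has {B, D} and table 2 has {A, B, C, D}, leaving only E.
Round 1, table 4: round 1 has {A, B, E} and table 4 has {D}, leaving only C.
Round 4, table 4: round 4 has {B, D, E} and table 4 has {C, D}, leaving only A.
Round 4, table 3: round 4 has {A, B, D, E} and table 3 has {B, D}, leaving only C.
So round 4 reads: D E C A B.

D E C A B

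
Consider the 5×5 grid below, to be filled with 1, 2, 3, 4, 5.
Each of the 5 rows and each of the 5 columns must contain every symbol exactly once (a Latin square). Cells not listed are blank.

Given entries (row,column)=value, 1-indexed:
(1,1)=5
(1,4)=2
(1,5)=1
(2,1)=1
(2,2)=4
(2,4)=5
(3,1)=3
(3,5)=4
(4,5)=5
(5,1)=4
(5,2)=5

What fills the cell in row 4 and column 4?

4

Row 1, column 2: row 1 has {1, 2, 5} and column 2 has {4, 5}, leaving only 3.
Row 1, column 3: row 1 has {1, 2, 3, 5} and column 3 has {}, leaving only 4.
Row 3, column 4: row 3 has {3, 4} and column 4 has {2, 5}, leaving only 1.
Row 3, column 2: row 3 has {1, 3, 4} and column 2 has {3, 4, 5}, leaving only 2.
Row 3, column 3: row 3 has {1, 2, 3, 4} and column 3 has {4}, leaving only 5.
Row 4, column 1: row 4 has {5} and column 1 has {1, 3, 4, 5}, leaving only 2.
Row 4, column 2: row 4 has {2, 5} and column 2 has {2, 3, 4, 5}, leaving only 1.
Row 4, column 3: row 4 has {1, 2, 5} and column 3 has {4, 5}, leaving only 3.
Row 4 already has {1, 2, 3, 5} and column 4 already has {1, 2, 5}, so row 4, column 4 must be 4.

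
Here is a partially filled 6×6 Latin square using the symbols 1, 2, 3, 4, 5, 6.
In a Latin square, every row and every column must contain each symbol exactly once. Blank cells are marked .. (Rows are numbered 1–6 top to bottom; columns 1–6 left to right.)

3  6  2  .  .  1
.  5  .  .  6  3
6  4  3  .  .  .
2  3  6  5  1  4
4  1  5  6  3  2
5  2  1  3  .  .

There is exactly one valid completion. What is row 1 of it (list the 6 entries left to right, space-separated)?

Row 1, column 4: row 1 has {1, 2, 3, 6} and column 4 has {3, 5, 6}, leaving only 4.
Row 1, column 5: row 1 has {1, 2, 3, 4, 6} and column 5 has {1, 3, 6}, leaving only 5.
So row 1 reads: 3 6 2 4 5 1.

3 6 2 4 5 1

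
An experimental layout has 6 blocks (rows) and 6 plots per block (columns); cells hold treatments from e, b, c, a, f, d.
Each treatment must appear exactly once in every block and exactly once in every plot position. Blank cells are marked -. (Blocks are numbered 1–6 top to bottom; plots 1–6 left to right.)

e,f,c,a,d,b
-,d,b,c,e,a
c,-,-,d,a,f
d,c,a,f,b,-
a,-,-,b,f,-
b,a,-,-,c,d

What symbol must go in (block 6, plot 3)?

f

Block 2, plot 1: block 2 has {e, b, c, a, d} and plot 1 has {e, b, c, a, d}, leaving only f.
Block 3, plot 3: block 3 has {c, a, f, d} and plot 3 has {b, c, a}, leaving only e.
Block 6 already has {b, c, a, d} and plot 3 already has {e, b, c, a}, so block 6, plot 3 must be f.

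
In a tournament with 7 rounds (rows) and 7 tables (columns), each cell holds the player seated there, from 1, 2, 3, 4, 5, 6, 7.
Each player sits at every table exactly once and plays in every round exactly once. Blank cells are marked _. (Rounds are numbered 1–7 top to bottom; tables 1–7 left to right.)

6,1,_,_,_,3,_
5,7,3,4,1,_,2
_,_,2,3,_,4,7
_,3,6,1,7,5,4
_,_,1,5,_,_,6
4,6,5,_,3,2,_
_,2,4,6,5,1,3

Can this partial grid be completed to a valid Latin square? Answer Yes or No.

Yes

No round or table among the givens repeats a symbol, and propagating forced cells runs into no contradiction.
One valid completion exists (for instance, 6 1 7 2 4 3 5 / 5 7 3 4 1 6 2 / 1 5 2 3 6 4 7 / 2 3 6 1 7 5 4 / 3 4 1 5 2 7 6 / 4 6 5 7 3 2 1 / 7 2 4 6 5 1 3).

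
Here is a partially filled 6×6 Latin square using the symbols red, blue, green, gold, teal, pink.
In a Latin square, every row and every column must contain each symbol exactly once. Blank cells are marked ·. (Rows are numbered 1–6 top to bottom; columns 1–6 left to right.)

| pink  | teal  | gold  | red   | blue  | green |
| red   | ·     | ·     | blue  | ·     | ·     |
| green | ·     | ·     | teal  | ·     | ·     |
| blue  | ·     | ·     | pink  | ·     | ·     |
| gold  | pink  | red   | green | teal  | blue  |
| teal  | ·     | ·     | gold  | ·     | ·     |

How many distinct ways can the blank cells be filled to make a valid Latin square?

14

Row 2, column 2: eliminating its row and column leaves {green, gold}.
Row 2, column 3: eliminating its row and column leaves {green, teal, pink}.
Row 2, column 5: eliminating its row and column leaves {green, gold, pink}.
Row 2, column 6: eliminating its row and column leaves {gold, teal, pink}.
Row 3, column 2: eliminating its row and column leaves {red, blue, gold}.
Row 3, column 3: eliminating its row and column leaves {blue, pink}.
Row 3, column 5: eliminating its row and column leaves {red, gold, pink}.
Row 3, column 6: eliminating its row and column leaves {red, gold, pink}.
Row 4, column 2: eliminating its row and column leaves {red, green, gold}.
Row 4, column 3: eliminating its row and column leaves {green, teal}.
Row 4, column 5: eliminating its row and column leaves {red, green, gold}.
Row 4, column 6: eliminating its row and column leaves {red, gold, teal}.
Row 6, column 2: eliminating its row and column leaves {red, blue, green}.
Row 6, column 3: eliminating its row and column leaves {blue, green, pink}.
Row 6, column 5: eliminating its row and column leaves {red, green, pink}.
Row 6, column 6: eliminating its row and column leaves {red, pink}.
Enumerating the assignments across these blanks that avoid any row or column repeat gives 14 completions.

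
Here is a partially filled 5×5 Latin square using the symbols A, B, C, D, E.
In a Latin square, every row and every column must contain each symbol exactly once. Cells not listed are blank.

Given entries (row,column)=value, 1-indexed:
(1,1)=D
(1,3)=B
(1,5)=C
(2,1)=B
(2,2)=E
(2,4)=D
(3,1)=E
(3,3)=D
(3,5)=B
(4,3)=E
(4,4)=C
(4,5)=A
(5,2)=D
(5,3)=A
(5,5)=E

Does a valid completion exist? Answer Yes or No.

Row 2, column 5: row 2 together with column 5 already contain {A, B, C, D, E} — every symbol — so nothing can go there. The grid has no valid completion.

No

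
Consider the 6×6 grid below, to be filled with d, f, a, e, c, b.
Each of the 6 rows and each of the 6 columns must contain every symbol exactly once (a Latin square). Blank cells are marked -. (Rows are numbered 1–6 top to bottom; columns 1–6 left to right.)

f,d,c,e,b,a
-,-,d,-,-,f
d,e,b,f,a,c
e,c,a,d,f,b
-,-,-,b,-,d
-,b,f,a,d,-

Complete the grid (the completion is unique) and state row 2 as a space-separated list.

Row 2, column 2: row 2 has {d, f} and column 2 has {d, e, c, b}, leaving only a.
Row 2, column 4: row 2 has {d, f, a} and column 4 has {d, f, a, e, b}, leaving only c.
Row 2, column 1: row 2 has {d, f, a, c} and column 1 has {d, f, e}, leaving only b.
Row 2, column 5: row 2 has {d, f, a, c, b} and column 5 has {d, f, a, b}, leaving only e.
So row 2 reads: b a d c e f.

b a d c e f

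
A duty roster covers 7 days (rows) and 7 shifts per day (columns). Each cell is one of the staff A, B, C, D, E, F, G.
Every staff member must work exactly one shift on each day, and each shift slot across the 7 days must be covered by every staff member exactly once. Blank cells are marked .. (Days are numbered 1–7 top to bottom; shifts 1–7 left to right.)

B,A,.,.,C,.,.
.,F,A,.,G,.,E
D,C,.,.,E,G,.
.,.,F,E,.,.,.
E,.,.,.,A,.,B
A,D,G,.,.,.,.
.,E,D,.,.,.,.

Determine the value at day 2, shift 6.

Day 1, shift 3: day 1 has {A, B, C} and shift 3 has {A, D, F, G}, leaving only E.
Day 2, shift 1: day 2 has {A, E, F, G} and shift 1 has {A, B, D, E}, leaving only C.
Day 3, shift 3: day 3 has {C, D, E, G} and shift 3 has {A, D, E, F, G}, leaving only B.
Day 4, shift 1: day 4 has {E, F} and shift 1 has {A, B, C, D, E}, leaving only G.
Day 4, shift 2: day 4 has {E, F, G} and shift 2 has {A, C, D, E, F}, leaving only B.
Day 4, shift 5: day 4 has {B, E, F, G} and shift 5 has {A, C, E, G}, leaving only D.
Day 5, shift 2: day 5 has {A, B, E} and shift 2 has {A, B, C, D, E, F}, leaving only G.
Day 5, shift 3: day 5 has {A, B, E, G} and shift 3 has {A, B, D, E, F, G}, leaving only C.
Day 7, shift 1: day 7 has {D, E} and shift 1 has {A, B, C, D, E, G}, leaving only F.
Day 7, shift 5: day 7 has {D, E, F} and shift 5 has {A, C, D, E, G}, leaving only B.
Day 6, shift 5: day 6 has {A, D, G} and shift 5 has {A, B, C, D, E, G}, leaving only F.
Day 6, shift 7: day 6 has {A, D, F, G} and shift 7 has {B, E}, leaving only C.
Day 4, shift 7: day 4 has {B, D, E, F, G} and shift 7 has {B, C, E}, leaving only A.
Day 3, shift 7: day 3 has {B, C, D, E, G} and shift 7 has {A, B, C, E}, leaving only F.
Day 3, shift 4: day 3 has {B, C, D, E, F, G} and shift 4 has {E}, leaving only A.
Day 4, shift 6: day 4 has {A, B, D, E, F, G} and shift 6 has {G}, leaving only C.
Day 6, shift 4: day 6 has {A, C, D, F, G} and shift 4 has {A, E}, leaving only B.
Day 2, shift 4: day 2 has {A, C, E, F, G} and shift 4 has {A, B, E}, leaving only D.
Day 2 already has {A, C, D, E, F, G} and shift 6 already has {C, G}, so day 2, shift 6 must be B.

B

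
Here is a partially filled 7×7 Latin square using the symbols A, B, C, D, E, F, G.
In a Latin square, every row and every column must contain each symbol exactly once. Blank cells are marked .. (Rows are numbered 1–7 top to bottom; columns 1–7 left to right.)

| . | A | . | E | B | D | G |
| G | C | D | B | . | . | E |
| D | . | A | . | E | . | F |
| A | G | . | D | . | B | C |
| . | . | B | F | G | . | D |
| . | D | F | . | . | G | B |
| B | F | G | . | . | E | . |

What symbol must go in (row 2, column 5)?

Row 1, column 3: row 1 has {A, B, D, E, G} and column 3 has {A, B, D, F, G}, leaving only C.
Row 1, column 1: row 1 has {A, B, C, D, E, G} and column 1 has {A, B, D, G}, leaving only F.
Row 3, column 2: row 3 has {A, D, E, F} and column 2 has {A, C, D, F, G}, leaving only B.
Row 3, column 6: row 3 has {A, B, D, E, F} and column 6 has {B, D, E, G}, leaving only C.
Row 3, column 4: row 3 has {A, B, C, D, E, F} and column 4 has {B, D, E, F}, leaving only G.
Row 4, column 3: row 4 has {A, B, C, D, G} and column 3 has {A, B, C, D, F, G}, leaving only E.
Row 4, column 5: row 4 has {A, B, C, D, E, G} and column 5 has {B, E, G}, leaving only F.
Row 2 already has {B, C, D, E, G} and column 5 already has {B, E, F, G}, so row 2, column 5 must be A.

A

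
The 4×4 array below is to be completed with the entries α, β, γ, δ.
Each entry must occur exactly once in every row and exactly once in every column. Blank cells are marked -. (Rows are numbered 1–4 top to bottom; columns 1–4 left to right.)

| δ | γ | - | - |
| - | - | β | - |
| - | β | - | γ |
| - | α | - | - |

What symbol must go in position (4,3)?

γ

Row 1, column 3: row 1 has {γ, δ} and column 3 has {β}, leaving only α.
Row 1, column 4: row 1 has {α, γ, δ} and column 4 has {γ}, leaving only β.
Row 2, column 2: row 2 has {β} and column 2 has {α, β, γ}, leaving only δ.
Row 2, column 4: row 2 has {β, δ} and column 4 has {β, γ}, leaving only α.
Row 2, column 1: row 2 has {α, β, δ} and column 1 has {δ}, leaving only γ.
Row 3, column 1: row 3 has {β, γ} and column 1 has {γ, δ}, leaving only α.
Row 3, column 3: row 3 has {α, β, γ} and column 3 has {α, β}, leaving only δ.
Row 4 already has {α} and column 3 already has {α, β, δ}, so row 4, column 3 must be γ.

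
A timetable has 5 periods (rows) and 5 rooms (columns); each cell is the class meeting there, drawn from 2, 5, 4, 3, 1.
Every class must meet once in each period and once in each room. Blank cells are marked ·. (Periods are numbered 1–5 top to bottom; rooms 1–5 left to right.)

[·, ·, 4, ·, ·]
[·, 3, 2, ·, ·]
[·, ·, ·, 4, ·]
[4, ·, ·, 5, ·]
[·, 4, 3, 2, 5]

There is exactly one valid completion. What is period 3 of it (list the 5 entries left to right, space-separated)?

Period 2, room 4: period 2 has {2, 3} and room 4 has {2, 5, 4}, leaving only 1.
Period 1, room 4: period 1 has {4} and room 4 has {2, 5, 4, 1}, leaving only 3.
Period 2, room 1: period 2 has {2, 3, 1} and room 1 has {4}, leaving only 5.
Period 2, room 5: period 2 has {2, 5, 3, 1} and room 5 has {5}, leaving only 4.
Period 4, room 3: period 4 has {5, 4} and room 3 has {2, 4, 3}, leaving only 1.
Period 3, room 3: period 3 has {4} and room 3 has {2, 4, 3, 1}, leaving only 5.
Period 4, room 2: period 4 has {5, 4, 1} and room 2 has {4, 3}, leaving only 2.
Period 3, room 2: period 3 has {5, 4} and room 2 has {2, 4, 3}, leaving only 1.
Period 1, room 2: period 1 has {4, 3} and room 2 has {2, 4, 3, 1}, leaving only 5.
Period 4, room 5: period 4 has {2, 5, 4, 1} and room 5 has {5, 4}, leaving only 3.
Period 3, room 5: period 3 has {5, 4, 1} and room 5 has {5, 4, 3}, leaving only 2.
Period 3, room 1: period 3 has {2, 5, 4, 1} and room 1 has {5, 4}, leaving only 3.
So period 3 reads: 3 1 5 4 2.

3 1 5 4 2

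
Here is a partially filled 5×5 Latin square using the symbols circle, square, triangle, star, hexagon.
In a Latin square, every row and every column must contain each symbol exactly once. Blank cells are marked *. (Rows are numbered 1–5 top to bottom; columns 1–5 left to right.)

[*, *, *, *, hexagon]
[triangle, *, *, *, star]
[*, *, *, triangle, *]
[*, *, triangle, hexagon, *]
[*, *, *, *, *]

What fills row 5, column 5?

triangle

Row 5, column 5 is narrowed to {circle, square, triangle}.
If it were circle, then row 4, column 5 would be left with no valid symbol.
If it were square, then row 4, column 5 would be left with no valid symbol.
So row 5, column 5 must be triangle.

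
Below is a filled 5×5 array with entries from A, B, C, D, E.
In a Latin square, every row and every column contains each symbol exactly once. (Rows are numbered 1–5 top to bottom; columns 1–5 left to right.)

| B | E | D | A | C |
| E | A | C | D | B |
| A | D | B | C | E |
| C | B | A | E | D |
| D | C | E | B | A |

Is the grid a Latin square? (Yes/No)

Each row is a permutation of the 5 symbols, and so is each column.

Yes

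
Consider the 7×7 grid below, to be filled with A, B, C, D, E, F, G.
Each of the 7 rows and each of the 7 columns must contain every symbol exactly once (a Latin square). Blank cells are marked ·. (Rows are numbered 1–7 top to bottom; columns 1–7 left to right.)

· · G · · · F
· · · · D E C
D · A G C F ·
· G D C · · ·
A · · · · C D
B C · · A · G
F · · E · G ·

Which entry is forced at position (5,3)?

F

Row 2, column 1: row 2 has {C, D, E} and column 1 has {A, B, D, F}, leaving only G.
Row 4, column 1: row 4 has {C, D, G} and column 1 has {A, B, D, F, G}, leaving only E.
Row 1, column 1: row 1 has {F, G} and column 1 has {A, B, D, E, F, G}, leaving only C.
Row 6, column 6: row 6 has {A, B, C, G} and column 6 has {C, E, F, G}, leaving only D.
Row 6, column 4: row 6 has {A, B, C, D, G} and column 4 has {C, E, G}, leaving only F.
Row 5, column 4: row 5 has {A, C, D} and column 4 has {C, E, F, G}, leaving only B.
Row 2, column 4: row 2 has {C, D, E, G} and column 4 has {B, C, E, F, G}, leaving only A.
Row 1, column 4: row 1 has {C, F, G} and column 4 has {A, B, C, E, F, G}, leaving only D.
Row 6, column 3: row 6 has {A, B, C, D, F, G} and column 3 has {A, D, G}, leaving only E.
Row 5 already has {A, B, C, D} and column 3 already has {A, D, E, G}, so row 5, column 3 must be F.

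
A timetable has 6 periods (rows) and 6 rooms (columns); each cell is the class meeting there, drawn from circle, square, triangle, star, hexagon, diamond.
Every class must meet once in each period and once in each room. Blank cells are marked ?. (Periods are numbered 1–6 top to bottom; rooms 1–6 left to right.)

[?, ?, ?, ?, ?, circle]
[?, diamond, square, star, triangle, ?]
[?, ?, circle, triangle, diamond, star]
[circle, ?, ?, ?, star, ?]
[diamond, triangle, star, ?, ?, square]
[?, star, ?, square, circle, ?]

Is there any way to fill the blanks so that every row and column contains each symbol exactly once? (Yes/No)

Period 2, room 1: period 2 has {square, triangle, star, diamond} and room 1 has {circle, diamond}, so it must be hexagon.
Now period 2, room 6: period 2 together with room 6 already contain {circle, square, triangle, star, hexagon, diamond} — every symbol — so nothing can go there. The grid has no valid completion.

No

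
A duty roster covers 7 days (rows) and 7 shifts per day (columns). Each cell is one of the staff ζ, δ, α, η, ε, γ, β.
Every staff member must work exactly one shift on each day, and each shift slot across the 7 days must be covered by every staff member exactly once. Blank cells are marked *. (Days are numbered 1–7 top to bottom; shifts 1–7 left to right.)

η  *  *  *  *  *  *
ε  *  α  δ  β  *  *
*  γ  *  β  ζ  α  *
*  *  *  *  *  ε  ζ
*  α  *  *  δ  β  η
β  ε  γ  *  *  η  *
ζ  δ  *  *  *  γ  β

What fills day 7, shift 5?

η

Day 2, shift 6: day 2 has {δ, α, ε, β} and shift 6 has {α, η, ε, γ, β}, leaving only ζ.
Day 1, shift 6: day 1 has {η} and shift 6 has {ζ, α, η, ε, γ, β}, leaving only δ.
Day 2, shift 2: day 2 has {ζ, δ, α, ε, β} and shift 2 has {δ, α, ε, γ}, leaving only η.
Day 2, shift 7: day 2 has {ζ, δ, α, η, ε, β} and shift 7 has {ζ, η, β}, leaving only γ.
Day 3, shift 1: day 3 has {ζ, α, γ, β} and shift 1 has {ζ, η, ε, β}, leaving only δ.
Day 3, shift 7: day 3 has {ζ, δ, α, γ, β} and shift 7 has {ζ, η, γ, β}, leaving only ε.
Day 1, shift 7: day 1 has {δ, η} and shift 7 has {ζ, η, ε, γ, β}, leaving only α.
Day 3, shift 3: day 3 has {ζ, δ, α, ε, γ, β} and shift 3 has {α, γ}, leaving only η.
Day 4, shift 2: day 4 has {ζ, ε} and shift 2 has {δ, α, η, ε, γ}, leaving only β.
Day 1, shift 2: day 1 has {δ, α, η} and shift 2 has {δ, α, η, ε, γ, β}, leaving only ζ.
Day 4, shift 3: day 4 has {ζ, ε, β} and shift 3 has {α, η, γ}, leaving only δ.
Day 5, shift 1: day 5 has {δ, α, η, β} and shift 1 has {ζ, δ, η, ε, β}, leaving only γ.
Day 4, shift 1: day 4 has {ζ, δ, ε, β} and shift 1 has {ζ, δ, η, ε, γ, β}, leaving only α.
Day 6, shift 5: day 6 has {η, ε, γ, β} and shift 5 has {ζ, δ, β}, leaving only α.
Day 6, shift 4: day 6 has {α, η, ε, γ, β} and shift 4 has {δ, β}, leaving only ζ.
Day 5, shift 4: day 5 has {δ, α, η, γ, β} and shift 4 has {ζ, δ, β}, leaving only ε.
Day 1, shift 4: day 1 has {ζ, δ, α, η} and shift 4 has {ζ, δ, ε, β}, leaving only γ.
Day 1, shift 5: day 1 has {ζ, δ, α, η, γ} and shift 5 has {ζ, δ, α, β}, leaving only ε.
Day 7 already has {ζ, δ, γ, β} and shift 5 already has {ζ, δ, α, ε, β}, so day 7, shift 5 must be η.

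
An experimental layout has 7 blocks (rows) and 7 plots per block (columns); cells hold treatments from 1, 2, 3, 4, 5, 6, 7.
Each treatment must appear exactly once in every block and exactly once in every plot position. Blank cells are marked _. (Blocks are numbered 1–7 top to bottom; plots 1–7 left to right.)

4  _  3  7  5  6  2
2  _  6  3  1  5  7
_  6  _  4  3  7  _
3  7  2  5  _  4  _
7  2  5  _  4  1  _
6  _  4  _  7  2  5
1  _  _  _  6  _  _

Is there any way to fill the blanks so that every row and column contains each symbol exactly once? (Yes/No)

Block 4, plot 5: block 4 together with plot 5 already contain {1, 2, 3, 4, 5, 6, 7} — every symbol — so nothing can go there. The grid has no valid completion.

No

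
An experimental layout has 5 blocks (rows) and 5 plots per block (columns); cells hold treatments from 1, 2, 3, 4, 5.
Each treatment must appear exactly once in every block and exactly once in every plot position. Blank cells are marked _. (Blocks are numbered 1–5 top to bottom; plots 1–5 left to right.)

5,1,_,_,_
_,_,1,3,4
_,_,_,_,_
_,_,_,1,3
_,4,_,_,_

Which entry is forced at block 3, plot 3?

4

Block 1, plot 5: block 1 has {1, 5} and plot 5 has {3, 4}, leaving only 2.
Block 1, plot 4: block 1 has {1, 2, 5} and plot 4 has {1, 3}, leaving only 4.
Block 1, plot 3: block 1 has {1, 2, 4, 5} and plot 3 has {1}, leaving only 3.
Block 2, plot 1: block 2 has {1, 3, 4} and plot 1 has {5}, leaving only 2.
Block 2, plot 2: block 2 has {1, 2, 3, 4} and plot 2 has {1, 4}, leaving only 5.
Block 4, plot 1: block 4 has {1, 3} and plot 1 has {2, 5}, leaving only 4.
Block 4, plot 2: block 4 has {1, 3, 4} and plot 2 has {1, 4, 5}, leaving only 2.
Block 3, plot 2: block 3 has {} and plot 2 has {1, 2, 4, 5}, leaving only 3.
Block 3, plot 1: block 3 has {3} and plot 1 has {2, 4, 5}, leaving only 1.
Block 3, plot 5: block 3 has {1, 3} and plot 5 has {2, 3, 4}, leaving only 5.
Block 3, plot 4: block 3 has {1, 3, 5} and plot 4 has {1, 3, 4}, leaving only 2.
Block 3 already has {1, 2, 3, 5} and plot 3 already has {1, 3}, so block 3, plot 3 must be 4.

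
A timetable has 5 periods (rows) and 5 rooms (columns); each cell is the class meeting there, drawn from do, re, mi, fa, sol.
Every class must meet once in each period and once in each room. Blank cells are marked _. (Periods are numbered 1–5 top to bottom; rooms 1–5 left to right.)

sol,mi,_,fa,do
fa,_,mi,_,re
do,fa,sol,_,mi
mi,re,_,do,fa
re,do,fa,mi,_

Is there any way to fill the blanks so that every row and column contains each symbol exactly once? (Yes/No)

No

Period 4, room 3: period 4 together with room 3 already contain {do, re, mi, fa, sol} — every symbol — so nothing can go there. The grid has no valid completion.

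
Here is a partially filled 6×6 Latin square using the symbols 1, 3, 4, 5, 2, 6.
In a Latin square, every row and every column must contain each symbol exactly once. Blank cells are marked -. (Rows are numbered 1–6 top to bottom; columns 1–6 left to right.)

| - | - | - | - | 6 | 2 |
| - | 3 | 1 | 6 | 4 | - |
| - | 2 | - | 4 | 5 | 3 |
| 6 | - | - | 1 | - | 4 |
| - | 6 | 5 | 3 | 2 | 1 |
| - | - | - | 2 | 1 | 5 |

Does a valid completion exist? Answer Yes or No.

No

Row 2, column 6: row 2 together with column 6 already contain {1, 3, 4, 5, 2, 6} — every symbol — so nothing can go there. The grid has no valid completion.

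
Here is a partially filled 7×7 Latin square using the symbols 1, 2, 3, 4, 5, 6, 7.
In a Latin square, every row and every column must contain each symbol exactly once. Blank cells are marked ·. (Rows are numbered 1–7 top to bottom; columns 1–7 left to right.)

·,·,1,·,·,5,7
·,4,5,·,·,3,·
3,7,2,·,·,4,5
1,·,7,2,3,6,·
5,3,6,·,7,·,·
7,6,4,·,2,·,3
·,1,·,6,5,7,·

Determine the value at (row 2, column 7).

6

Row 1, column 2: row 1 has {1, 5, 7} and column 2 has {1, 3, 4, 6, 7}, leaving only 2.
Row 3, column 4: row 3 has {2, 3, 4, 5, 7} and column 4 has {2, 6}, leaving only 1.
Row 2, column 4: row 2 has {3, 4, 5} and column 4 has {1, 2, 6}, leaving only 7.
Row 3, column 5: row 3 has {1, 2, 3, 4, 5, 7} and column 5 has {2, 3, 5, 7}, leaving only 6.
Row 1, column 5: row 1 has {1, 2, 5, 7} and column 5 has {2, 3, 5, 6, 7}, leaving only 4.
Row 1, column 1: row 1 has {1, 2, 4, 5, 7} and column 1 has {1, 3, 5, 7}, leaving only 6.
Row 1, column 4: row 1 has {1, 2, 4, 5, 6, 7} and column 4 has {1, 2, 6, 7}, leaving only 3.
Row 2, column 1: row 2 has {3, 4, 5, 7} and column 1 has {1, 3, 5, 6, 7}, leaving only 2.
Row 2, column 5: row 2 has {2, 3, 4, 5, 7} and column 5 has {2, 3, 4, 5, 6, 7}, leaving only 1.
Row 2 already has {1, 2, 3, 4, 5, 7} and column 7 already has {3, 5, 7}, so row 2, column 7 must be 6.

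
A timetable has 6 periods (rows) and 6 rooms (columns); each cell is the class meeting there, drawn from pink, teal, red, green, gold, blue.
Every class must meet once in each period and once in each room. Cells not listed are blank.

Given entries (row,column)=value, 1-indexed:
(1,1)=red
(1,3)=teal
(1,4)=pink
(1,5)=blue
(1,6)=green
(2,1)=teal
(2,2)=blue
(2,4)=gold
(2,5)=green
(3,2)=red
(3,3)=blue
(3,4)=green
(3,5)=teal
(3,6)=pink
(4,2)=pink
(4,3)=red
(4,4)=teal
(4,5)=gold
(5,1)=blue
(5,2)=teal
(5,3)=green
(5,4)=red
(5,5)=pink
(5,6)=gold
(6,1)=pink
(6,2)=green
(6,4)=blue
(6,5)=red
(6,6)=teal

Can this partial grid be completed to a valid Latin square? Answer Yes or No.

No period or room among the givens repeats a symbol, and propagating forced cells runs into no contradiction.
One valid completion exists (for instance, red gold teal pink blue green / teal blue pink gold green red / gold red blue green teal pink / green pink red teal gold blue / blue teal green red pink gold / pink green gold blue red teal).

Yes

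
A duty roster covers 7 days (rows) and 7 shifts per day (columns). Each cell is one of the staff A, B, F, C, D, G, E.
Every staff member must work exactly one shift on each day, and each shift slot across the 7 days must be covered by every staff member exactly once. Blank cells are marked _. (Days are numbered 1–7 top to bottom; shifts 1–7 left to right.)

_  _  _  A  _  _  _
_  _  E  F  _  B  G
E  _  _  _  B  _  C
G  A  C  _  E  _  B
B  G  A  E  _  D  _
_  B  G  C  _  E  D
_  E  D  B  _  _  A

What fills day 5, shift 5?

Day 3, shift 3: day 3 has {B, C, E} and shift 3 has {A, C, D, G, E}, leaving only F.
Day 1, shift 3: day 1 has {A} and shift 3 has {A, F, C, D, G, E}, leaving only B.
Day 3, shift 2: day 3 has {B, F, C, E} and shift 2 has {A, B, G, E}, leaving only D.
Day 2, shift 2: day 2 has {B, F, G, E} and shift 2 has {A, B, D, G, E}, leaving only C.
Day 1, shift 2: day 1 has {A, B} and shift 2 has {A, B, C, D, G, E}, leaving only F.
Day 1, shift 7: day 1 has {A, B, F} and shift 7 has {A, B, C, D, G}, leaving only E.
Day 3, shift 4: day 3 has {B, F, C, D, E} and shift 4 has {A, B, F, C, E}, leaving only G.
Day 3, shift 6: day 3 has {B, F, C, D, G, E} and shift 6 has {B, D, E}, leaving only A.
Day 4, shift 4: day 4 has {A, B, C, G, E} and shift 4 has {A, B, F, C, G, E}, leaving only D.
Day 4, shift 6: day 4 has {A, B, C, D, G, E} and shift 6 has {A, B, D, E}, leaving only F.
Day 5, shift 7: day 5 has {A, B, D, G, E} and shift 7 has {A, B, C, D, G, E}, leaving only F.
Day 5 already has {A, B, F, D, G, E} and shift 5 already has {B, E}, so day 5, shift 5 must be C.

C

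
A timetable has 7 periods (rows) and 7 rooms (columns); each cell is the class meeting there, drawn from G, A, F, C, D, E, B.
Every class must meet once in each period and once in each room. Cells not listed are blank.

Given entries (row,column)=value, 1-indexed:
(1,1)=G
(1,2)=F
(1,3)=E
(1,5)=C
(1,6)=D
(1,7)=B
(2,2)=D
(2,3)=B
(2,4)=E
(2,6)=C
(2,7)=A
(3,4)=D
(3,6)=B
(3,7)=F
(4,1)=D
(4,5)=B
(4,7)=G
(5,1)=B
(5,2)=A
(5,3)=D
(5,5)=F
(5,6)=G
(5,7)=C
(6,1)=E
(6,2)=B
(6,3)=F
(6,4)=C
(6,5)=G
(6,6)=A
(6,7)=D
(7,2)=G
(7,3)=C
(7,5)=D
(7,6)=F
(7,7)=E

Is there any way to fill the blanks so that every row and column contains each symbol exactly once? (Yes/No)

No

Period 2, room 5: period 2 together with room 5 already contain {G, A, F, C, D, E, B} — every symbol — so nothing can go there. The grid has no valid completion.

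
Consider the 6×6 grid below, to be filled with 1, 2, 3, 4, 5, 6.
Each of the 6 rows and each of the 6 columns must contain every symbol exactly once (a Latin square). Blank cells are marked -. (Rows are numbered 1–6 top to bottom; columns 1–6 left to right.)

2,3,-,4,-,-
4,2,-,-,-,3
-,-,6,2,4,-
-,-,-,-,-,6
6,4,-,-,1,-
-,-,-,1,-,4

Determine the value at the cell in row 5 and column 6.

Row 5, column 6 is narrowed to {2, 5}.
If it were 5, then row 3, column 6 would be left with no valid symbol.
So row 5, column 6 must be 2.

2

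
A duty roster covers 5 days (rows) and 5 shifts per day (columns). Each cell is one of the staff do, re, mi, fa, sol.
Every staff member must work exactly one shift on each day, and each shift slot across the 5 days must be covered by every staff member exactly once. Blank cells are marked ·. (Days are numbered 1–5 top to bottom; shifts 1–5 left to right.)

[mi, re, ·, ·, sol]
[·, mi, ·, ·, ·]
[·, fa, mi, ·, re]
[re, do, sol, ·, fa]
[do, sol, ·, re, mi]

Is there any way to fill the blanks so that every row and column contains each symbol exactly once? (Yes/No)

No day or shift among the givens repeats a symbol, and propagating forced cells runs into no contradiction.
One valid completion exists (for instance, mi re do fa sol / fa mi re sol do / sol fa mi do re / re do sol mi fa / do sol fa re mi).

Yes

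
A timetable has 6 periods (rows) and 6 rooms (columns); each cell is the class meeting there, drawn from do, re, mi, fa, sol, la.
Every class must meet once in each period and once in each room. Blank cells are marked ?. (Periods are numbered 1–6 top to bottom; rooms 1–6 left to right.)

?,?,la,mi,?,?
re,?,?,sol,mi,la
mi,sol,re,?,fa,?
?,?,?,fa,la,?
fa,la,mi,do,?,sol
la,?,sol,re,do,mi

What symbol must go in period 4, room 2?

Period 3, room 4: period 3 has {re, mi, fa, sol} and room 4 has {do, re, mi, fa, sol}, leaving only la.
Period 3, room 6: period 3 has {re, mi, fa, sol, la} and room 6 has {mi, sol, la}, leaving only do.
Period 4, room 3: period 4 has {fa, la} and room 3 has {re, mi, sol, la}, leaving only do.
Period 2, room 3: period 2 has {re, mi, sol, la} and room 3 has {do, re, mi, sol, la}, leaving only fa.
Period 2, room 2: period 2 has {re, mi, fa, sol, la} and room 2 has {sol, la}, leaving only do.
Period 4, room 1: period 4 has {do, fa, la} and room 1 has {re, mi, fa, la}, leaving only sol.
Period 1, room 1: period 1 has {mi, la} and room 1 has {re, mi, fa, sol, la}, leaving only do.
Period 4, room 6: period 4 has {do, fa, sol, la} and room 6 has {do, mi, sol, la}, leaving only re.
Period 4 already has {do, re, fa, sol, la} and room 2 already has {do, sol, la}, so period 4, room 2 must be mi.

mi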